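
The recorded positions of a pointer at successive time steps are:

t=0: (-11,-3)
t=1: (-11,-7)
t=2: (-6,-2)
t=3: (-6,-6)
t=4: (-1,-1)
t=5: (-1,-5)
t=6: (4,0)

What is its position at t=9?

The moves between consecutive positions are (+0,-4), (+5,+5), (+0,-4), (+5,+5), (+0,-4), (+5,+5); they repeat the 2-cycle [(+0,-4), (+5,+5)].
step 7: apply (+0,-4) → (4,-4)
step 8: apply (+5,+5) → (9,1)
step 9: apply (+0,-4) → (9,-3)

(9,-3)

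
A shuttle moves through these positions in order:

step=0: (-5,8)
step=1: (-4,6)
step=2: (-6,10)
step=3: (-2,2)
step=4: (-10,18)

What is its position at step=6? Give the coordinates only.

Consecutive displacements (+1,-2), (-2,+4), (+4,-8), (-8,+16) scale by a factor of -2 each step.
step 5: (-10,18) + (+16,-32) → (6,-14)
step 6: (6,-14) + (-32,+64) → (-26,50)

(-26,50)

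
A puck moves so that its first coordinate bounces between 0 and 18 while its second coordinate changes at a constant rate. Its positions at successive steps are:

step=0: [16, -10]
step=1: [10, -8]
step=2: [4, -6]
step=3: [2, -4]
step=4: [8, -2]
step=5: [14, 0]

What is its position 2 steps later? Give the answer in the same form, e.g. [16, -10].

The first coordinate travels 6 per step and bounces off the walls at 0 and 18.
  step 6: 14 → 16
  step 7: 16 → 10
The second coordinate changes by +2 each step: at step 7 it is 4.

[10, 4]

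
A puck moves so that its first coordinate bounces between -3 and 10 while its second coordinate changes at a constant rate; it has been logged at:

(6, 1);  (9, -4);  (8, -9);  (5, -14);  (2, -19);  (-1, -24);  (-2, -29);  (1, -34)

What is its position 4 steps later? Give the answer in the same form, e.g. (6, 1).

(7, -54)

The first coordinate travels 3 per step and bounces off the walls at -3 and 10.
  step 8: 1 → 4
  step 9: 4 → 7
  step 10: 7 → 10
  step 11: 10 → 7
The second coordinate changes by -5 each step: at step 11 it is -54.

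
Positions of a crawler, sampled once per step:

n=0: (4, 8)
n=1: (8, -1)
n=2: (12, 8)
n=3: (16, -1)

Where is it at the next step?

(20, 8)

First: linear, +4 per step → 20 at step 4.
Second: cycles through 8, -1 every 2 steps. Step 4 lands at position 0 of the cycle → 8.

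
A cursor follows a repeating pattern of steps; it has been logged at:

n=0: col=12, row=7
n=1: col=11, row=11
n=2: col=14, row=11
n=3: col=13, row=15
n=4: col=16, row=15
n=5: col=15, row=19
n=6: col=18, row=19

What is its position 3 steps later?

Step-to-step displacements: (-1, +4), (+3, +0), (-1, +4), (+3, +0), (-1, +4), (+3, +0) — a repeating cycle of length 2.
step 7: apply (-1, +4) → col=17, row=23
step 8: apply (+3, +0) → col=20, row=23
step 9: apply (-1, +4) → col=19, row=27

col=19, row=27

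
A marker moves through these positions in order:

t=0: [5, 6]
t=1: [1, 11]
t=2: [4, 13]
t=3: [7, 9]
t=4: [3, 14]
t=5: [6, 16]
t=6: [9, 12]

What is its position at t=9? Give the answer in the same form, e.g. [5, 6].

[11, 15]

The moves between consecutive positions are [-4, +5], [+3, +2], [+3, -4], [-4, +5], [+3, +2], [+3, -4]; they repeat the 3-cycle [[-4, +5], [+3, +2], [+3, -4]].
step 7: apply [-4, +5] → [5, 17]
step 8: apply [+3, +2] → [8, 19]
step 9: apply [+3, -4] → [11, 15]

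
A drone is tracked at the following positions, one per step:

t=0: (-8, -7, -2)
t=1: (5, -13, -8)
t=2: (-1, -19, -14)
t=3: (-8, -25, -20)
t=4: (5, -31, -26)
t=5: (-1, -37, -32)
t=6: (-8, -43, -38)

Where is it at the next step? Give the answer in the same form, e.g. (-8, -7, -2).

The first coordinate repeats the cycle [-8, 5, -1] with period 3; step 7 mod 3 = 1, giving 5.
The second coordinate changes by -6 each step, so at step 7 it is -7 + 7·(-6) = -49.
The third coordinate changes by -6 each step, so at step 7 it is -2 + 7·(-6) = -44.

(5, -49, -44)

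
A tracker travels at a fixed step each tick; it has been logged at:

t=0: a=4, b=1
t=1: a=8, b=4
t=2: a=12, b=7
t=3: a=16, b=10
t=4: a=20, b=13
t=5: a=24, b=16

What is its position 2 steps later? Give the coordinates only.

a=32, b=22

The position changes by (+4, +3) every step.
step 6: a=24, b=16 + (+4, +3) → a=28, b=19
step 7: a=28, b=19 + (+4, +3) → a=32, b=22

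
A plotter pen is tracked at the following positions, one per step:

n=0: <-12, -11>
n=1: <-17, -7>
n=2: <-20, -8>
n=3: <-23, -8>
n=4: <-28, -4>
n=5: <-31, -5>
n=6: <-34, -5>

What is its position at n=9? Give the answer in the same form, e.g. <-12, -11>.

<-45, -2>

The moves between consecutive positions are <-5, +4>, <-3, -1>, <-3, +0>, <-5, +4>, <-3, -1>, <-3, +0>; they repeat the 3-cycle [<-5, +4>, <-3, -1>, <-3, +0>].
step 7: apply <-5, +4> → <-39, -1>
step 8: apply <-3, -1> → <-42, -2>
step 9: apply <-3, +0> → <-45, -2>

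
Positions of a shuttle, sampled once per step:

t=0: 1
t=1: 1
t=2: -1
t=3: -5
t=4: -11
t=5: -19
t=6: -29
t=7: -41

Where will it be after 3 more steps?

Taking differences between consecutive positions: +0, -2, -4, -6, -8, -10, -12. These grow by -2 each step.
step 8: -41 − 14 → -55
step 9: -55 − 16 → -71
step 10: -71 − 18 → -89

-89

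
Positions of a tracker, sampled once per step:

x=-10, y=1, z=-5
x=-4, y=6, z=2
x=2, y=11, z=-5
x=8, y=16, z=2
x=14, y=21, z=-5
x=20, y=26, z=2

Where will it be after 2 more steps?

The x coordinate changes by +6 each step, so at step 7 it is -10 + 7·(6) = 32.
The y coordinate changes by +5 each step, so at step 7 it is 1 + 7·(5) = 36.
The z coordinate repeats the cycle [-5, 2] with period 2; step 7 mod 2 = 1, giving 2.

x=32, y=36, z=2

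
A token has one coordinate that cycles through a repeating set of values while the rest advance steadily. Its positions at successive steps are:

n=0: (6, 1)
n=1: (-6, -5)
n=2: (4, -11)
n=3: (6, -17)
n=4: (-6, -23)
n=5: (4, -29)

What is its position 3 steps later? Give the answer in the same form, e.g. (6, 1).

(4, -47)

First: cycles through 6, -6, 4 every 3 steps. Step 8 lands at position 2 of the cycle → 4.
Second: linear, -6 per step → -47 at step 8.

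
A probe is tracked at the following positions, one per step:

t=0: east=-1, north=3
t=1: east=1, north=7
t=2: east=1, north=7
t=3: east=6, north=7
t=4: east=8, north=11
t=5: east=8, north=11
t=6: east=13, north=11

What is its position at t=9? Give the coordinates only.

east=20, north=15

Differencing gives (+2, +4), (+0, +0), (+5, +0), (+2, +4), (+0, +0), (+5, +0). This is the pattern (+2, +4), (+0, +0), (+5, +0) repeated.
step 7: apply (+2, +4) → east=15, north=15
step 8: apply (+0, +0) → east=15, north=15
step 9: apply (+5, +0) → east=20, north=15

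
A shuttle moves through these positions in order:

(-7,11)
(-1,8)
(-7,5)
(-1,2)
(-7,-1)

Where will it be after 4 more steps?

(-7,-13)

First: cycles through -7, -1 every 2 steps. Step 8 lands at position 0 of the cycle → -7.
Second: linear, -3 per step → -13 at step 8.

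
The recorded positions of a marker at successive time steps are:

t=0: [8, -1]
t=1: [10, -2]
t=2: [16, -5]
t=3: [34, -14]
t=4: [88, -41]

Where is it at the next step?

[250, -122]

Step-to-step displacements: [+2, -1], [+6, -3], [+18, -9], [+54, -27]; each is 3× the previous.
step 5: [88, -41] + [+162, -81] → [250, -122]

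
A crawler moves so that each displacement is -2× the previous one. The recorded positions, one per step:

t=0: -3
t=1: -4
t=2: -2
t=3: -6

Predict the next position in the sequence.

2

Step-to-step displacements: -1, +2, -4; each is -2× the previous.
step 4: -6 + 8 → 2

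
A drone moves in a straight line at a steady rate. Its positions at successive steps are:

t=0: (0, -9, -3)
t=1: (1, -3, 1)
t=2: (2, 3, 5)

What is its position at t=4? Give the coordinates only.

(4, 15, 13)

Each step adds (+1, +6, +4) to the position.
step 3: (2, 3, 5) + (+1, +6, +4) → (3, 9, 9)
step 4: (3, 9, 9) + (+1, +6, +4) → (4, 15, 13)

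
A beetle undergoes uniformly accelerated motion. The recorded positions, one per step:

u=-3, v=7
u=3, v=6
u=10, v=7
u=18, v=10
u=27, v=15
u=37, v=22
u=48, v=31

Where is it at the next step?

First differences are (+6,-1), (+7,+1), (+8,+3), (+9,+5), (+10,+7), (+11,+9); their common second difference is (+1,+2) (constant acceleration).
step 7: u=48, v=31 + (+12,+11) → u=60, v=42

u=60, v=42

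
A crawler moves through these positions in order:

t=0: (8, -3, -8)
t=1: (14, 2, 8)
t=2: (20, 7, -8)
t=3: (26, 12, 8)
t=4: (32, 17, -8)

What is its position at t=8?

(56, 37, -8)

First: linear, +6 per step → 56 at step 8.
Second: linear, +5 per step → 37 at step 8.
Third: cycles through -8, 8 every 2 steps. Step 8 lands at position 0 of the cycle → -8.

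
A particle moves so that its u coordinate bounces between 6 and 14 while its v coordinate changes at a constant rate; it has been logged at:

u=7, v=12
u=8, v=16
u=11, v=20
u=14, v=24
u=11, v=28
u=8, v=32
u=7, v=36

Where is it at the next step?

u=10, v=40

The u coordinate travels 3 per step and bounces off the walls at 6 and 14.
  step 7: 7 → 10
The v coordinate changes by +4 each step: at step 7 it is 40.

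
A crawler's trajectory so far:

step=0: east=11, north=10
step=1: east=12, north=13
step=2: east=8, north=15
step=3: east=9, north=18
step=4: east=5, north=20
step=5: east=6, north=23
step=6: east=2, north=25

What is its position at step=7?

east=3, north=28

The moves between consecutive positions are (+1, +3), (-4, +2), (+1, +3), (-4, +2), (+1, +3), (-4, +2); they repeat the 2-cycle [(+1, +3), (-4, +2)].
step 7: apply (+1, +3) → east=3, north=28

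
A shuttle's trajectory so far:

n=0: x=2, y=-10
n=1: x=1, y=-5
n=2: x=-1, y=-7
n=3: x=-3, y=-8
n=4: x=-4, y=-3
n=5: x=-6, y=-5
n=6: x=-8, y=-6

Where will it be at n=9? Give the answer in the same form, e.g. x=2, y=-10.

x=-13, y=-4

Differencing gives (-1,+5), (-2,-2), (-2,-1), (-1,+5), (-2,-2), (-2,-1). This is the pattern (-1,+5), (-2,-2), (-2,-1) repeated.
step 7: apply (-1,+5) → x=-9, y=-1
step 8: apply (-2,-2) → x=-11, y=-3
step 9: apply (-2,-1) → x=-13, y=-4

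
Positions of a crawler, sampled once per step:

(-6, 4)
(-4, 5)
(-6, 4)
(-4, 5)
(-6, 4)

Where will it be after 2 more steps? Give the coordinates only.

Consecutive displacements (+2, +1), (-2, -1), (+2, +1), (-2, -1) scale by a factor of -1 each step.
step 5: (-6, 4) + (+2, +1) → (-4, 5)
step 6: (-4, 5) + (-2, -1) → (-6, 4)

(-6, 4)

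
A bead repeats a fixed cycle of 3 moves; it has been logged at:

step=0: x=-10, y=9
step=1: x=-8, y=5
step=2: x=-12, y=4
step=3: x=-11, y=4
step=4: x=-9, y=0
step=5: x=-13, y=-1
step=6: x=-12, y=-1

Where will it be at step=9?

x=-13, y=-6

The moves between consecutive positions are (+2, -4), (-4, -1), (+1, +0), (+2, -4), (-4, -1), (+1, +0); they repeat the 3-cycle [(+2, -4), (-4, -1), (+1, +0)].
step 7: apply (+2, -4) → x=-10, y=-5
step 8: apply (-4, -1) → x=-14, y=-6
step 9: apply (+1, +0) → x=-13, y=-6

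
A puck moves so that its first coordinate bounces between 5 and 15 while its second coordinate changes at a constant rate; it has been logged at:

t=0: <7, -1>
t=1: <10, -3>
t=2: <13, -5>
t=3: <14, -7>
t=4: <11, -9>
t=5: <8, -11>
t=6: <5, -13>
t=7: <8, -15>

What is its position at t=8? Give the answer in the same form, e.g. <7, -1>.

The first coordinate travels 3 per step and bounces off the walls at 5 and 15.
  step 8: 8 → 11
The second coordinate changes by -2 each step: at step 8 it is -17.

<11, -17>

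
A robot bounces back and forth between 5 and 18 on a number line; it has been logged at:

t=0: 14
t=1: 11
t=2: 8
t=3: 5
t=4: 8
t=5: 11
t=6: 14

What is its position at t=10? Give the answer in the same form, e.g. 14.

10

The value travels 3 per step and bounces off the walls at 5 and 18.
  step 7: 14 → 17
  step 8: 17 → 16
  step 9: 16 → 13
  step 10: 13 → 10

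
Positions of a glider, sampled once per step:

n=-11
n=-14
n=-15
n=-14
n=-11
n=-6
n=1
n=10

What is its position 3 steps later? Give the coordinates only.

n=49

Taking differences between consecutive positions: -3, -1, +1, +3, +5, +7, +9. These grow by +2 each step.
step 8: 10 + 11 → n=21
step 9: 21 + 13 → n=34
step 10: 34 + 15 → n=49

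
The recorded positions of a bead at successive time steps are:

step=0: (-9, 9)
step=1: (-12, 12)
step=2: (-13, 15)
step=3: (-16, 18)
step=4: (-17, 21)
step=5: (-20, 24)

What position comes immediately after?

(-21, 27)

Differencing gives (-3, +3), (-1, +3), (-3, +3), (-1, +3), (-3, +3). This is the pattern (-3, +3), (-1, +3) repeated.
step 6: apply (-1, +3) → (-21, 27)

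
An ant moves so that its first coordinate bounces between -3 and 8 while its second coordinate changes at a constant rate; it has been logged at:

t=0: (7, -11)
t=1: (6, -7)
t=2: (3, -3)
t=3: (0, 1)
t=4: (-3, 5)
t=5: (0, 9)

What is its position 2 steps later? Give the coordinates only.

The first coordinate travels 3 per step and bounces off the walls at -3 and 8.
  step 6: 0 → 3
  step 7: 3 → 6
The second coordinate changes by +4 each step: at step 7 it is 17.

(6, 17)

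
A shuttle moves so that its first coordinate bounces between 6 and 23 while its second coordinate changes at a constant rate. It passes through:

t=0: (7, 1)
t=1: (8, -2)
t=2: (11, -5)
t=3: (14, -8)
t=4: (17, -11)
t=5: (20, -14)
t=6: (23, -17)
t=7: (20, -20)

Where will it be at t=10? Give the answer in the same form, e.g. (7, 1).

The first coordinate reflects between 6 and 23, moving 3 per step.
  step 8: 20 → 17
  step 9: 17 → 14
  step 10: 14 → 11
The second coordinate changes by -3 each step: at step 10 it is -29.

(11, -29)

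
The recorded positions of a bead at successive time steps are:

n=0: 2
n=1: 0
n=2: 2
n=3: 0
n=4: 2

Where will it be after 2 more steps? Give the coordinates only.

Step-to-step displacements: -2, +2, -2, +2; each is -1× the previous.
step 5: 2 − 2 → 0
step 6: 0 + 2 → 2

2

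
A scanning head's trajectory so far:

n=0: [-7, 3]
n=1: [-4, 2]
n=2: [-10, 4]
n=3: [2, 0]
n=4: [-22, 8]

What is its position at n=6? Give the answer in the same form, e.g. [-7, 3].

Consecutive displacements [+3, -1], [-6, +2], [+12, -4], [-24, +8] scale by a factor of -2 each step.
step 5: [-22, 8] + [+48, -16] → [26, -8]
step 6: [26, -8] + [-96, +32] → [-70, 24]

[-70, 24]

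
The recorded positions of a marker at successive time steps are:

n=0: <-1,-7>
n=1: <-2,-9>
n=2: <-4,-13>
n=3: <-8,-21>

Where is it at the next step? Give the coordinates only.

Consecutive displacements <-1,-2>, <-2,-4>, <-4,-8> scale by a factor of 2 each step.
step 4: <-8,-21> + <-8,-16> → <-16,-37>

<-16,-37>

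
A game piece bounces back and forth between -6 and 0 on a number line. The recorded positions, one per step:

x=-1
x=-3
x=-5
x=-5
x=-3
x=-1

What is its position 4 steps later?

x=-5

The value travels 2 per step and bounces off the walls at -6 and 0.
  step 6: -1 → -1
  step 7: -1 → -3
  step 8: -3 → -5
  step 9: -5 → -5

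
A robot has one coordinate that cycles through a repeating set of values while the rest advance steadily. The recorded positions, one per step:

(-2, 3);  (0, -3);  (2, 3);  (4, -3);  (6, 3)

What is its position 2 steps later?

First: linear, +2 per step → 10 at step 6.
Second: cycles through 3, -3 every 2 steps. Step 6 lands at position 0 of the cycle → 3.

(10, 3)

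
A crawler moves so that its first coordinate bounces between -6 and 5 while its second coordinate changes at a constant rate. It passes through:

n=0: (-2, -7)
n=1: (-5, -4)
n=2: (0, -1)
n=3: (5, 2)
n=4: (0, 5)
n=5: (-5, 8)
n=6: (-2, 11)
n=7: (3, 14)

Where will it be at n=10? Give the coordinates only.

The first coordinate reflects between -6 and 5, moving 5 per step.
  step 8: 3 → 2
  step 9: 2 → -3
  step 10: -3 → -4
The second coordinate changes by +3 each step: at step 10 it is 23.

(-4, 23)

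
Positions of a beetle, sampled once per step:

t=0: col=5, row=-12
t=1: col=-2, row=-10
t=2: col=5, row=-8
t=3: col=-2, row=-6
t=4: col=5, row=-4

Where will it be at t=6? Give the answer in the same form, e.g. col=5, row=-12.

The col coordinate repeats the cycle [5, -2] with period 2; step 6 mod 2 = 0, giving 5.
The row coordinate changes by +2 each step, so at step 6 it is -12 + 6·(2) = 0.

col=5, row=0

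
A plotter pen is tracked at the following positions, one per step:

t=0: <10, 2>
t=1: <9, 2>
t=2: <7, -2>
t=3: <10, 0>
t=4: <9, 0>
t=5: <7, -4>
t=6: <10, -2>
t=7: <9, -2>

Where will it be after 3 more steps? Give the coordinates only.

<9, -4>

The moves between consecutive positions are <-1, +0>, <-2, -4>, <+3, +2>, <-1, +0>, <-2, -4>, <+3, +2>, <-1, +0>; they repeat the 3-cycle [<-1, +0>, <-2, -4>, <+3, +2>].
step 8: apply <-2, -4> → <7, -6>
step 9: apply <+3, +2> → <10, -4>
step 10: apply <-1, +0> → <9, -4>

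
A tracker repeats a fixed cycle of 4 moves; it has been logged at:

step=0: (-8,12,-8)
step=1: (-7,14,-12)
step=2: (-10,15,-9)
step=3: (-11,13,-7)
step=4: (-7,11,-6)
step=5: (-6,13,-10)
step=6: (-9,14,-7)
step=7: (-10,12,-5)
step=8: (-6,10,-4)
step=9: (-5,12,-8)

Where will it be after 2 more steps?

Step-to-step displacements: (+1,+2,-4), (-3,+1,+3), (-1,-2,+2), (+4,-2,+1), (+1,+2,-4), (-3,+1,+3), (-1,-2,+2), (+4,-2,+1), (+1,+2,-4) — a repeating cycle of length 4.
step 10: apply (-3,+1,+3) → (-8,13,-5)
step 11: apply (-1,-2,+2) → (-9,11,-3)

(-9,11,-3)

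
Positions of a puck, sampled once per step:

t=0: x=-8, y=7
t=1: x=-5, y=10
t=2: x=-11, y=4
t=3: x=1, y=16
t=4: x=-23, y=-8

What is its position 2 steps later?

x=-71, y=-56

Consecutive displacements (+3, +3), (-6, -6), (+12, +12), (-24, -24) scale by a factor of -2 each step.
step 5: x=-23, y=-8 + (+48, +48) → x=25, y=40
step 6: x=25, y=40 + (-96, -96) → x=-71, y=-56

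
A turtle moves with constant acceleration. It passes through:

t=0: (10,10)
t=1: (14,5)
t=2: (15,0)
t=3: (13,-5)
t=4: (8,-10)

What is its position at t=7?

Taking differences between consecutive positions: (+4,-5), (+1,-5), (-2,-5), (-5,-5). These grow by (-3,+0) each step.
step 5: (8,-10) + (-8,-5) → (0,-15)
step 6: (0,-15) + (-11,-5) → (-11,-20)
step 7: (-11,-20) + (-14,-5) → (-25,-25)

(-25,-25)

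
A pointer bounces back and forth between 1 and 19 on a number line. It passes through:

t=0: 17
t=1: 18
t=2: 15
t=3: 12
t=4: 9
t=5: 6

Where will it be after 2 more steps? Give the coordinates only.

The value travels 3 per step and bounces off the walls at 1 and 19.
  step 6: 6 → 3
  step 7: 3 → 2

2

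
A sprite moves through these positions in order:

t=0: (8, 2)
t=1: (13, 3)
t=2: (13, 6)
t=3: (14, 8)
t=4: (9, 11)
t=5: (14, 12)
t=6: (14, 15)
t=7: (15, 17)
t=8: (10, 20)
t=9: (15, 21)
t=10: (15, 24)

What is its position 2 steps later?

(11, 29)

Step-to-step displacements: (+5, +1), (+0, +3), (+1, +2), (-5, +3), (+5, +1), (+0, +3), (+1, +2), (-5, +3), (+5, +1), (+0, +3) — a repeating cycle of length 4.
step 11: apply (+1, +2) → (16, 26)
step 12: apply (-5, +3) → (11, 29)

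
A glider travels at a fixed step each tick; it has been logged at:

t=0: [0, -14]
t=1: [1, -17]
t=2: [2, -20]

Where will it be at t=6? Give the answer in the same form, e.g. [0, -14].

The position changes by [+1, -3] every step.
step 3: [2, -20] + [+1, -3] → [3, -23]
step 4: [3, -23] + [+1, -3] → [4, -26]
step 5: [4, -26] + [+1, -3] → [5, -29]
step 6: [5, -29] + [+1, -3] → [6, -32]

[6, -32]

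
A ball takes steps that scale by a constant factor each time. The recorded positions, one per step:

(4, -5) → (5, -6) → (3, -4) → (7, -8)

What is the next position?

Step-to-step displacements: (+1, -1), (-2, +2), (+4, -4); each is -2× the previous.
step 4: (7, -8) + (-8, +8) → (-1, 0)

(-1, 0)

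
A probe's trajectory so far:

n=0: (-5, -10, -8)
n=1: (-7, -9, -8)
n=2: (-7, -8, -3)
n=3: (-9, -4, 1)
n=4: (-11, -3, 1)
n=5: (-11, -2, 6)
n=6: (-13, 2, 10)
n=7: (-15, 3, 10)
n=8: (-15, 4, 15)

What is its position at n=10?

(-19, 9, 19)

The moves between consecutive positions are (-2, +1, +0), (+0, +1, +5), (-2, +4, +4), (-2, +1, +0), (+0, +1, +5), (-2, +4, +4), (-2, +1, +0), (+0, +1, +5); they repeat the 3-cycle [(-2, +1, +0), (+0, +1, +5), (-2, +4, +4)].
step 9: apply (-2, +4, +4) → (-17, 8, 19)
step 10: apply (-2, +1, +0) → (-19, 9, 19)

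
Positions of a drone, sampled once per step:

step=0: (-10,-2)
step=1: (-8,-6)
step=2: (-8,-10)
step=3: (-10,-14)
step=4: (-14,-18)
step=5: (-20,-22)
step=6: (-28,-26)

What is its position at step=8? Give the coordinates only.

First differences are (+2,-4), (+0,-4), (-2,-4), (-4,-4), (-6,-4), (-8,-4); their common second difference is (-2,+0) (constant acceleration).
step 7: (-28,-26) + (-10,-4) → (-38,-30)
step 8: (-38,-30) + (-12,-4) → (-50,-34)

(-50,-34)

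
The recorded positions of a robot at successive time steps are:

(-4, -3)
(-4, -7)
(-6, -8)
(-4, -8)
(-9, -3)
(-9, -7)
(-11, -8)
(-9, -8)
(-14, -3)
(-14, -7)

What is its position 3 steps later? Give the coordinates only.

(-19, -3)

The moves between consecutive positions are (+0, -4), (-2, -1), (+2, +0), (-5, +5), (+0, -4), (-2, -1), (+2, +0), (-5, +5), (+0, -4); they repeat the 4-cycle [(+0, -4), (-2, -1), (+2, +0), (-5, +5)].
step 10: apply (-2, -1) → (-16, -8)
step 11: apply (+2, +0) → (-14, -8)
step 12: apply (-5, +5) → (-19, -3)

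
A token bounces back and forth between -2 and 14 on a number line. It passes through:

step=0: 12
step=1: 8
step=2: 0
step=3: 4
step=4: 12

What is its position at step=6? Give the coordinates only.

0

The value travels 8 per step and bounces off the walls at -2 and 14.
  step 5: 12 → 8
  step 6: 8 → 0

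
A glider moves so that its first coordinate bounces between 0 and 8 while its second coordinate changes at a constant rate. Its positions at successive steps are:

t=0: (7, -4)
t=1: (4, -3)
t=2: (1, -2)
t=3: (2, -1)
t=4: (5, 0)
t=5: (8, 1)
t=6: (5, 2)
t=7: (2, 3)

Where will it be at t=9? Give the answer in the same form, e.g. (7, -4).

(4, 5)

The first coordinate reflects between 0 and 8, moving 3 per step.
  step 8: 2 → 1
  step 9: 1 → 4
The second coordinate changes by +1 each step: at step 9 it is 5.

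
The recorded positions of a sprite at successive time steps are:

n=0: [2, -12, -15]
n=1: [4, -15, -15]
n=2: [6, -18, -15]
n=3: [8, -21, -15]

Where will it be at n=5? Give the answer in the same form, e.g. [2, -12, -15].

Constant displacement of [+2, -3, +0] per step.
step 4: [8, -21, -15] + [+2, -3, +0] → [10, -24, -15]
step 5: [10, -24, -15] + [+2, -3, +0] → [12, -27, -15]

[12, -27, -15]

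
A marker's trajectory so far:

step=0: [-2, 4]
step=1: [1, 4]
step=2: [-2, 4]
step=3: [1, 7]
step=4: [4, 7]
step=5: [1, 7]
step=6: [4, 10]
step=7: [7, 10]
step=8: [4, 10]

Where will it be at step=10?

[10, 13]

Step-to-step displacements: [+3, +0], [-3, +0], [+3, +3], [+3, +0], [-3, +0], [+3, +3], [+3, +0], [-3, +0] — a repeating cycle of length 3.
step 9: apply [+3, +3] → [7, 13]
step 10: apply [+3, +0] → [10, 13]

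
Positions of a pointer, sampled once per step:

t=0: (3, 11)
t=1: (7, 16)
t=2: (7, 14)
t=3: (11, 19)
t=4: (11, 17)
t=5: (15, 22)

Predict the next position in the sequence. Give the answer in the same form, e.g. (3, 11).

(15, 20)

Step-to-step displacements: (+4, +5), (+0, -2), (+4, +5), (+0, -2), (+4, +5) — a repeating cycle of length 2.
step 6: apply (+0, -2) → (15, 20)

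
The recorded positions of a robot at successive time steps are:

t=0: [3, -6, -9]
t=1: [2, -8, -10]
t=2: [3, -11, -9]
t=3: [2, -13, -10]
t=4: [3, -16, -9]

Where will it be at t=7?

[2, -23, -10]

Differencing gives [-1, -2, -1], [+1, -3, +1], [-1, -2, -1], [+1, -3, +1]. This is the pattern [-1, -2, -1], [+1, -3, +1] repeated.
step 5: apply [-1, -2, -1] → [2, -18, -10]
step 6: apply [+1, -3, +1] → [3, -21, -9]
step 7: apply [-1, -2, -1] → [2, -23, -10]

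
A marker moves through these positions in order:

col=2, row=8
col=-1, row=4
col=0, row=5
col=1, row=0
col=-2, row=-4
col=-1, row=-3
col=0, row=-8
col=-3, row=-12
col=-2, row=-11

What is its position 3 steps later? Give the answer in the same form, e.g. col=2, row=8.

Differencing gives (-3, -4), (+1, +1), (+1, -5), (-3, -4), (+1, +1), (+1, -5), (-3, -4), (+1, +1). This is the pattern (-3, -4), (+1, +1), (+1, -5) repeated.
step 9: apply (+1, -5) → col=-1, row=-16
step 10: apply (-3, -4) → col=-4, row=-20
step 11: apply (+1, +1) → col=-3, row=-19

col=-3, row=-19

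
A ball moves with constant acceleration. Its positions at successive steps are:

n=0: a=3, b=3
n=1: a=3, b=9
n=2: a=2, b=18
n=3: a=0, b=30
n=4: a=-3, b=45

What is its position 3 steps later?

a=-18, b=108

Successive displacements: (+0, +6), (-1, +9), (-2, +12), (-3, +15) — each changes by (-1, +3).
step 5: a=-3, b=45 + (-4, +18) → a=-7, b=63
step 6: a=-7, b=63 + (-5, +21) → a=-12, b=84
step 7: a=-12, b=84 + (-6, +24) → a=-18, b=108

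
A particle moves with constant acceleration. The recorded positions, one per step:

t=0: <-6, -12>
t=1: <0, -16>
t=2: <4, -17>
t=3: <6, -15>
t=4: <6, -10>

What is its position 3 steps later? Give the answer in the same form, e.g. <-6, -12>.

<-6, 23>

First differences are <+6, -4>, <+4, -1>, <+2, +2>, <+0, +5>; their common second difference is <-2, +3> (constant acceleration).
step 5: <6, -10> + <-2, +8> → <4, -2>
step 6: <4, -2> + <-4, +11> → <0, 9>
step 7: <0, 9> + <-6, +14> → <-6, 23>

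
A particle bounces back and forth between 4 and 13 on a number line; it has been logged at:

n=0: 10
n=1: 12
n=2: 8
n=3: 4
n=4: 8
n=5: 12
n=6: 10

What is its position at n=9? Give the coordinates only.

The value reflects between 4 and 13, moving 4 per step.
  step 7: 10 → 6
  step 8: 6 → 6
  step 9: 6 → 10

10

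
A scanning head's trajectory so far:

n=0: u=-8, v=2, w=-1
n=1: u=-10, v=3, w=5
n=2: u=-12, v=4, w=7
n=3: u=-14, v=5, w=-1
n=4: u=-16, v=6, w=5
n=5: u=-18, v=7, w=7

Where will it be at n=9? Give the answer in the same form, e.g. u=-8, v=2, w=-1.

The u coordinate changes by -2 each step, so at step 9 it is -8 + 9·(-2) = -26.
The v coordinate changes by +1 each step, so at step 9 it is 2 + 9·(1) = 11.
The w coordinate repeats the cycle [-1, 5, 7] with period 3; step 9 mod 3 = 0, giving -1.

u=-26, v=11, w=-1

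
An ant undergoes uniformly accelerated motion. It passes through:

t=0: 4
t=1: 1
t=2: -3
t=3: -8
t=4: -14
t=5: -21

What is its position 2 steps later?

Successive displacements: -3, -4, -5, -6, -7 — each changes by -1.
step 6: -21 − 8 → -29
step 7: -29 − 9 → -38

-38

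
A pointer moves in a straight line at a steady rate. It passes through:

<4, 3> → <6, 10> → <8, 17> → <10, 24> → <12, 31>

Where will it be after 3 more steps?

The position changes by <+2, +7> every step.
step 5: <12, 31> + <+2, +7> → <14, 38>
step 6: <14, 38> + <+2, +7> → <16, 45>
step 7: <16, 45> + <+2, +7> → <18, 52>

<18, 52>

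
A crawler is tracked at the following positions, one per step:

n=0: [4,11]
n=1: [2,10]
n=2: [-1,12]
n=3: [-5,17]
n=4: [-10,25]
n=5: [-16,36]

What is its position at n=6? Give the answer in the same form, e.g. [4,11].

[-23,50]

First differences are [-2,-1], [-3,+2], [-4,+5], [-5,+8], [-6,+11]; their common second difference is [-1,+3] (constant acceleration).
step 6: [-16,36] + [-7,+14] → [-23,50]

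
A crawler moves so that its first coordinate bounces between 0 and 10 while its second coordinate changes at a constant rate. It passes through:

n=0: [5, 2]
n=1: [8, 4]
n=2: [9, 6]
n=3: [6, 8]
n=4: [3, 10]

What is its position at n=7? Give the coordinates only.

[6, 16]

The first coordinate reflects between 0 and 10, moving 3 per step.
  step 5: 3 → 0
  step 6: 0 → 3
  step 7: 3 → 6
The second coordinate changes by +2 each step: at step 7 it is 16.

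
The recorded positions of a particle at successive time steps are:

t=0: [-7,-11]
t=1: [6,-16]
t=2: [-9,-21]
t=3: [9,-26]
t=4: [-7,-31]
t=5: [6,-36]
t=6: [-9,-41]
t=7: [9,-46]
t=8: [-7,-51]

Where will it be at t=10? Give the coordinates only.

The first coordinate repeats the cycle [-7, 6, -9, 9] with period 4; step 10 mod 4 = 2, giving -9.
The second coordinate changes by -5 each step, so at step 10 it is -11 + 10·(-5) = -61.

[-9,-61]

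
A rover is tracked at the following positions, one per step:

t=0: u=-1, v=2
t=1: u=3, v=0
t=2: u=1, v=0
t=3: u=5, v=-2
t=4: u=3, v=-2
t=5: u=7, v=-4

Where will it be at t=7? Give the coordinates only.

u=9, v=-6

Step-to-step displacements: (+4, -2), (-2, +0), (+4, -2), (-2, +0), (+4, -2) — a repeating cycle of length 2.
step 6: apply (-2, +0) → u=5, v=-4
step 7: apply (+4, -2) → u=9, v=-6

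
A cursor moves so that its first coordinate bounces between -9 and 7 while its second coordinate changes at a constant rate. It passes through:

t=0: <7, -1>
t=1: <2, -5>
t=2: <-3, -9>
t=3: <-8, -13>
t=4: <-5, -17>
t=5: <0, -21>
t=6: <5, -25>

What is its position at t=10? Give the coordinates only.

The first coordinate travels 5 per step and bounces off the walls at -9 and 7.
  step 7: 5 → 4
  step 8: 4 → -1
  step 9: -1 → -6
  step 10: -6 → -7
The second coordinate changes by -4 each step: at step 10 it is -41.

<-7, -41>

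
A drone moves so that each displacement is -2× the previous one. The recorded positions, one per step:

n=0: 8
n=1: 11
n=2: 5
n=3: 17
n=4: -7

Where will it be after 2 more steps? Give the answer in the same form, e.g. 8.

-55

Consecutive displacements +3, -6, +12, -24 scale by a factor of -2 each step.
step 5: -7 + 48 → 41
step 6: 41 − 96 → -55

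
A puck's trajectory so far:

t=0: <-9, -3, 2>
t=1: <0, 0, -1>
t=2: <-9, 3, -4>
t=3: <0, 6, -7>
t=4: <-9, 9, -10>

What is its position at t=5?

First: cycles through -9, 0 every 2 steps. Step 5 lands at position 1 of the cycle → 0.
Second: linear, +3 per step → 12 at step 5.
Third: linear, -3 per step → -13 at step 5.

<0, 12, -13>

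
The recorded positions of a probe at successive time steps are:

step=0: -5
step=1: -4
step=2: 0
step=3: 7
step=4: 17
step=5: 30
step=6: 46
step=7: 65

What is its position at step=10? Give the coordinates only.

First differences are +1, +4, +7, +10, +13, +16, +19; their common second difference is +3 (constant acceleration).
step 8: 65 + 22 → 87
step 9: 87 + 25 → 112
step 10: 112 + 28 → 140

140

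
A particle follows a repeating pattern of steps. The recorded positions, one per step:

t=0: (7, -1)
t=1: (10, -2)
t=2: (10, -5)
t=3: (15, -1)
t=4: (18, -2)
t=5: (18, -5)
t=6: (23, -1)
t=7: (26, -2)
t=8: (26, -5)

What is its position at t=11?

The moves between consecutive positions are (+3, -1), (+0, -3), (+5, +4), (+3, -1), (+0, -3), (+5, +4), (+3, -1), (+0, -3); they repeat the 3-cycle [(+3, -1), (+0, -3), (+5, +4)].
step 9: apply (+5, +4) → (31, -1)
step 10: apply (+3, -1) → (34, -2)
step 11: apply (+0, -3) → (34, -5)

(34, -5)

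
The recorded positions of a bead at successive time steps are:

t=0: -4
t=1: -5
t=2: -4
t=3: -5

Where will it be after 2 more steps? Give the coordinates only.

The jumps are -1, +1, -1 — a geometric progression with ratio -1.
step 4: -5 + 1 → -4
step 5: -4 − 1 → -5

-5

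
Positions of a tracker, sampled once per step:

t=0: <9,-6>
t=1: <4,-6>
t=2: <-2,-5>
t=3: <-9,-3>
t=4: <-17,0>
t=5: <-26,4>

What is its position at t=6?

First differences are <-5,+0>, <-6,+1>, <-7,+2>, <-8,+3>, <-9,+4>; their common second difference is <-1,+1> (constant acceleration).
step 6: <-26,4> + <-10,+5> → <-36,9>

<-36,9>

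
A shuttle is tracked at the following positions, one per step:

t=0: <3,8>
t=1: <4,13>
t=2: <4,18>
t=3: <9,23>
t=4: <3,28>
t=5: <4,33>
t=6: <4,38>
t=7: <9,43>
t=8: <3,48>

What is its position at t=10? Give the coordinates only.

<4,58>

First: cycles through 3, 4, 4, 9 every 4 steps. Step 10 lands at position 2 of the cycle → 4.
Second: linear, +5 per step → 58 at step 10.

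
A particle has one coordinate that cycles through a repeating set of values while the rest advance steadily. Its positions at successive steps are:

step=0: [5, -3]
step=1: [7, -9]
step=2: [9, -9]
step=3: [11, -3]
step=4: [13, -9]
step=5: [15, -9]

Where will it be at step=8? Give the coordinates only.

The first coordinate changes by +2 each step, so at step 8 it is 5 + 8·(2) = 21.
The second coordinate repeats the cycle [-3, -9, -9] with period 3; step 8 mod 3 = 2, giving -9.

[21, -9]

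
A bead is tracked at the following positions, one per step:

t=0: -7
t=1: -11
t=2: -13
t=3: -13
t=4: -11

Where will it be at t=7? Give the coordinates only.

7

First differences are -4, -2, +0, +2; their common second difference is +2 (constant acceleration).
step 5: -11 + 4 → -7
step 6: -7 + 6 → -1
step 7: -1 + 8 → 7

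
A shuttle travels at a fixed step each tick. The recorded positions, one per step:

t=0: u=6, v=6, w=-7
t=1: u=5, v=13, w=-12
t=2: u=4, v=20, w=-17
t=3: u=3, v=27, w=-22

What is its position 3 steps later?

u=0, v=48, w=-37

The position changes by (-1,+7,-5) every step.
step 4: u=3, v=27, w=-22 + (-1,+7,-5) → u=2, v=34, w=-27
step 5: u=2, v=34, w=-27 + (-1,+7,-5) → u=1, v=41, w=-32
step 6: u=1, v=41, w=-32 + (-1,+7,-5) → u=0, v=48, w=-37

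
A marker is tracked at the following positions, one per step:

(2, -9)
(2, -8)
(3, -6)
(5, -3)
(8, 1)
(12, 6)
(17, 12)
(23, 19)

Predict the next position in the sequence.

(30, 27)

Taking differences between consecutive positions: (+0, +1), (+1, +2), (+2, +3), (+3, +4), (+4, +5), (+5, +6), (+6, +7). These grow by (+1, +1) each step.
step 8: (23, 19) + (+7, +8) → (30, 27)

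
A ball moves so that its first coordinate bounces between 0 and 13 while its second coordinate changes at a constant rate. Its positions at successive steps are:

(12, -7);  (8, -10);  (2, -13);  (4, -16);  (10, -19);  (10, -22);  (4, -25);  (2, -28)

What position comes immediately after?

The first coordinate reflects between 0 and 13, moving 6 per step.
  step 8: 2 → 8
The second coordinate changes by -3 each step: at step 8 it is -31.

(8, -31)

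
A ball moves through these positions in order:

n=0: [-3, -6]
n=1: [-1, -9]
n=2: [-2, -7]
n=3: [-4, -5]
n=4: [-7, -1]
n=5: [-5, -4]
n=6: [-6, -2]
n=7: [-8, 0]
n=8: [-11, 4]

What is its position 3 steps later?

Step-to-step displacements: [+2, -3], [-1, +2], [-2, +2], [-3, +4], [+2, -3], [-1, +2], [-2, +2], [-3, +4] — a repeating cycle of length 4.
step 9: apply [+2, -3] → [-9, 1]
step 10: apply [-1, +2] → [-10, 3]
step 11: apply [-2, +2] → [-12, 5]

[-12, 5]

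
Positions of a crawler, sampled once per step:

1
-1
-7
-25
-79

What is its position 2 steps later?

-727

Step-to-step displacements: -2, -6, -18, -54; each is 3× the previous.
step 5: -79 − 162 → -241
step 6: -241 − 486 → -727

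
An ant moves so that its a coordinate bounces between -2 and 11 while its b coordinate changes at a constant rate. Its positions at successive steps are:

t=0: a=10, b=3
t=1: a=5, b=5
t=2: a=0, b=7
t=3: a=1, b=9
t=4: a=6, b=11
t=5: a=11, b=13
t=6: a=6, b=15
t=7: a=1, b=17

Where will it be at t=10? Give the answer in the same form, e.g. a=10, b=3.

a=10, b=23

The a coordinate travels 5 per step and bounces off the walls at -2 and 11.
  step 8: 1 → 0
  step 9: 0 → 5
  step 10: 5 → 10
The b coordinate changes by +2 each step: at step 10 it is 23.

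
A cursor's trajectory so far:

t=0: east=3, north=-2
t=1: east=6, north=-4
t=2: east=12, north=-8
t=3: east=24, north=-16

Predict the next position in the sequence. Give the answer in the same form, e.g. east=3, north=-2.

east=48, north=-32

Step-to-step displacements: (+3, -2), (+6, -4), (+12, -8); each is 2× the previous.
step 4: east=24, north=-16 + (+24, -16) → east=48, north=-32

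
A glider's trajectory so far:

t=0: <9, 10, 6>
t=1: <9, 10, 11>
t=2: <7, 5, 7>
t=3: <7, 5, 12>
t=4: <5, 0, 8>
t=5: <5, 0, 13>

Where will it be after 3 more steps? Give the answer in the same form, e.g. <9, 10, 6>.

<1, -10, 10>

Step-to-step displacements: <+0, +0, +5>, <-2, -5, -4>, <+0, +0, +5>, <-2, -5, -4>, <+0, +0, +5> — a repeating cycle of length 2.
step 6: apply <-2, -5, -4> → <3, -5, 9>
step 7: apply <+0, +0, +5> → <3, -5, 14>
step 8: apply <-2, -5, -4> → <1, -10, 10>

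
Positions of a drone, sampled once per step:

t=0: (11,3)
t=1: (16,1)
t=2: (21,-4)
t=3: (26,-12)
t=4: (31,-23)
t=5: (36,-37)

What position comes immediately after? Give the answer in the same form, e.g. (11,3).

Taking differences between consecutive positions: (+5,-2), (+5,-5), (+5,-8), (+5,-11), (+5,-14). These grow by (+0,-3) each step.
step 6: (36,-37) + (+5,-17) → (41,-54)

(41,-54)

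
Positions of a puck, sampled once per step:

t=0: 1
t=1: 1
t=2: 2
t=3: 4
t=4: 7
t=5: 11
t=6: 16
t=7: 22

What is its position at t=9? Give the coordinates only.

First differences are +0, +1, +2, +3, +4, +5, +6; their common second difference is +1 (constant acceleration).
step 8: 22 + 7 → 29
step 9: 29 + 8 → 37

37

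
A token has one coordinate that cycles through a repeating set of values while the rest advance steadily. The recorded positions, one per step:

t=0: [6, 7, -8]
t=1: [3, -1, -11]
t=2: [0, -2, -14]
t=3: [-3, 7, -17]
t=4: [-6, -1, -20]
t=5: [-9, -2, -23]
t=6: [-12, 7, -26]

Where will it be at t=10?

[-24, -1, -38]

The first coordinate changes by -3 each step, so at step 10 it is 6 + 10·(-3) = -24.
The second coordinate repeats the cycle [7, -1, -2] with period 3; step 10 mod 3 = 1, giving -1.
The third coordinate changes by -3 each step, so at step 10 it is -8 + 10·(-3) = -38.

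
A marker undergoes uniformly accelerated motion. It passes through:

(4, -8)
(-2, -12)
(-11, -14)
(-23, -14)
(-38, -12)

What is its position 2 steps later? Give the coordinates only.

Successive displacements: (-6, -4), (-9, -2), (-12, +0), (-15, +2) — each changes by (-3, +2).
step 5: (-38, -12) + (-18, +4) → (-56, -8)
step 6: (-56, -8) + (-21, +6) → (-77, -2)

(-77, -2)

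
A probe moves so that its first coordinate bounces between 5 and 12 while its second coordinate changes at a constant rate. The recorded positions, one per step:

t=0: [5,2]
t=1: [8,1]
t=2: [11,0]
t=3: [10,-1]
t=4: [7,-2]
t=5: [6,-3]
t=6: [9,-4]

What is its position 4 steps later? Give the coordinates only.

[7,-8]

The first coordinate reflects between 5 and 12, moving 3 per step.
  step 7: 9 → 12
  step 8: 12 → 9
  step 9: 9 → 6
  step 10: 6 → 7
The second coordinate changes by -1 each step: at step 10 it is -8.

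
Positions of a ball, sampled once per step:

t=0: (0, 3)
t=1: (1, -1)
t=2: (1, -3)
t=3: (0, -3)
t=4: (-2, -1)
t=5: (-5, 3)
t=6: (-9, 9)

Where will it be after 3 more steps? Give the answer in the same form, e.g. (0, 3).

First differences are (+1, -4), (+0, -2), (-1, +0), (-2, +2), (-3, +4), (-4, +6); their common second difference is (-1, +2) (constant acceleration).
step 7: (-9, 9) + (-5, +8) → (-14, 17)
step 8: (-14, 17) + (-6, +10) → (-20, 27)
step 9: (-20, 27) + (-7, +12) → (-27, 39)

(-27, 39)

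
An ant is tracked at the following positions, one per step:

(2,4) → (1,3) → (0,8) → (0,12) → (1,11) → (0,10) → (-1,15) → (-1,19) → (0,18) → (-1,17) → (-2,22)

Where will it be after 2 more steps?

The moves between consecutive positions are (-1,-1), (-1,+5), (+0,+4), (+1,-1), (-1,-1), (-1,+5), (+0,+4), (+1,-1), (-1,-1), (-1,+5); they repeat the 4-cycle [(-1,-1), (-1,+5), (+0,+4), (+1,-1)].
step 11: apply (+0,+4) → (-2,26)
step 12: apply (+1,-1) → (-1,25)

(-1,25)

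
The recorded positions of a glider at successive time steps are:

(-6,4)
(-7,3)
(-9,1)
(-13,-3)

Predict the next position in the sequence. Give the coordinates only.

(-21,-11)

Step-to-step displacements: (-1,-1), (-2,-2), (-4,-4); each is 2× the previous.
step 4: (-13,-3) + (-8,-8) → (-21,-11)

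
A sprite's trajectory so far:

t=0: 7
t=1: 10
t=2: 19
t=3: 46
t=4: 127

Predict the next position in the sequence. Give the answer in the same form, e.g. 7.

370

Step-to-step displacements: +3, +9, +27, +81; each is 3× the previous.
step 5: 127 + 243 → 370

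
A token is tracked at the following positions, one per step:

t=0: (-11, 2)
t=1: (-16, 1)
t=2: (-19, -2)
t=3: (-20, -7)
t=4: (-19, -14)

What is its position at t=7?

(-4, -47)

Successive displacements: (-5, -1), (-3, -3), (-1, -5), (+1, -7) — each changes by (+2, -2).
step 5: (-19, -14) + (+3, -9) → (-16, -23)
step 6: (-16, -23) + (+5, -11) → (-11, -34)
step 7: (-11, -34) + (+7, -13) → (-4, -47)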